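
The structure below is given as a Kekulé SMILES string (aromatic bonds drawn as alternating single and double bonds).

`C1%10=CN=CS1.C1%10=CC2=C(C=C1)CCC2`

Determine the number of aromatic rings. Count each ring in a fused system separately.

2

The SMILES encodes a five-membered ring with a sulfur at position 1 and a nitrogen at position 3 (in a C=N bond), with two double bonds; a six-membered carbon ring with three alternating C=C double bonds, fused to a saturated five-membered carbon ring.
The 5-membered ring with one sulfur and one =N– is fully conjugated (every ring atom contributes a p orbital); 2 ring double bonds (4 π electrons) plus a heteroatom lone pair (2) give 6 π electrons. 6 = 4(1)+2, so it is aromatic (thiazole).
The 6-membered ring is planar and fully conjugated; 3 ring double bonds give 6 π electrons. That satisfies 4n+2 with n=1, so it is aromatic (benzene ring).
The 5-membered ring has three sp³ carbons, so it is not fully conjugated — not aromatic (cyclopentane ring).
2 of the 3 rings are aromatic. Total: 2.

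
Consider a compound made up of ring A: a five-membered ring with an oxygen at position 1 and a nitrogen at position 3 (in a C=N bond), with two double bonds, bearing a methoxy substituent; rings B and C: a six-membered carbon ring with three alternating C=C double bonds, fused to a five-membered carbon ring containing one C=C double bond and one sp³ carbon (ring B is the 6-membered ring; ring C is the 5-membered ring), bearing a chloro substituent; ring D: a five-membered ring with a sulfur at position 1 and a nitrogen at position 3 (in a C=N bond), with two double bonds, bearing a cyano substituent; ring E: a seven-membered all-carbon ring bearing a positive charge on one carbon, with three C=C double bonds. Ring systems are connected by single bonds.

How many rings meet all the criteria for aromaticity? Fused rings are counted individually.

4

Ring A is fully conjugated (every ring atom contributes a p orbital); 2 ring double bonds (4 π electrons) plus a heteroatom lone pair (2) give 6 π electrons. That satisfies 4n+2 with n=1, so ring A is aromatic (oxazole).
Ring B is fully conjugated (every ring atom contributes a p orbital); 3 ring double bonds give 6 π electrons. That satisfies 4n+2 with n=1, so ring B is aromatic (benzene ring).
Ring C has one sp³ carbon, so it is not fully conjugated — not aromatic (cyclopentene ring).
Ring D is planar and fully conjugated; 2 ring double bonds (4 π electrons) plus a heteroatom lone pair (2) give 6 π electrons. Since 6 = 4n+2 (n=1), ring D is aromatic (thiazole).
Ring E is planar and fully conjugated; 3 ring double bonds (6 π electrons) plus the carbocation's empty p orbital (0, but keeps the ring conjugated) give 6 π electrons. Since 6 = 4n+2 (n=1), ring E is aromatic (tropylium cation).
Aromatic: A, B, D, E. Total: 4.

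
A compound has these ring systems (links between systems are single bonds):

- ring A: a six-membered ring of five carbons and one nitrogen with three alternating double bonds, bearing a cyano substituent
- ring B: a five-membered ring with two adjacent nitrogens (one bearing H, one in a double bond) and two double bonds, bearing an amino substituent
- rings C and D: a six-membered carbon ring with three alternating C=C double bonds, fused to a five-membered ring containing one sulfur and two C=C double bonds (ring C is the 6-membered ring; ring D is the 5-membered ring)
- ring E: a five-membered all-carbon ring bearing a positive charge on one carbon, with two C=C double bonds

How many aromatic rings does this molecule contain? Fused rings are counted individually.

Ring A has a continuous p-orbital overlap around the ring; 3 ring double bonds give 6 π electrons. 6 = 4(1)+2, so ring A is aromatic (pyridine).
Ring B is planar and fully conjugated; 2 ring double bonds (4 π electrons) plus a heteroatom lone pair (2) give 6 π electrons. That satisfies 4n+2 with n=1, so ring B is aromatic (pyrazole).
Rings C and D form a fused bicyclic system (with one sulfur) with 9 sp² atoms and 10 π electrons from ring double bonds plus a heteroatom lone pair. 10 = 4(2)+2, so the system is aromatic and both rings count as aromatic (benzothiophene).
Ring E has only sp² ring atoms; a planar conformation would have a fully conjugated π system of 4 electrons. But 4 = 4(1), which is 4n not 4n+2, so ring E is not aromatic (cyclopentadienyl cation).
Aromatic: A, B, C, D. Total: 4.

4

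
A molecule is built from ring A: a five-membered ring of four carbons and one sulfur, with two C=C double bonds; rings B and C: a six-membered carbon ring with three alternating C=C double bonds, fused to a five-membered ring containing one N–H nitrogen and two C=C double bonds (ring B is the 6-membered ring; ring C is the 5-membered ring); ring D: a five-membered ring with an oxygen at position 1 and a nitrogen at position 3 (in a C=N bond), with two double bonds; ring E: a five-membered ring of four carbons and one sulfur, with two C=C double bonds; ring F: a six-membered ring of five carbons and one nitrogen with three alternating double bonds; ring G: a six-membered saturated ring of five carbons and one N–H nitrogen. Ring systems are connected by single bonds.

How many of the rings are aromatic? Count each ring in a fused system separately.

6

Ring A is fully conjugated (every ring atom contributes a p orbital); 2 ring double bonds (4 π electrons) plus a heteroatom lone pair (2) give 6 π electrons. Since 6 = 4n+2 (n=1), ring A is aromatic (thiophene).
Rings B and C form a fused bicyclic system (with one N–H) with 9 sp² atoms and 10 π electrons from ring double bonds plus a heteroatom lone pair. 10 = 4(2)+2, so the system is aromatic and both rings count as aromatic (indole).
Ring D is planar and fully conjugated; 2 ring double bonds (4 π electrons) plus a heteroatom lone pair (2) give 6 π electrons. Since 6 = 4n+2 (n=1), ring D is aromatic (oxazole).
Ring E is fully conjugated (every ring atom contributes a p orbital); 2 ring double bonds (4 π electrons) plus a heteroatom lone pair (2) give 6 π electrons. 6 = 4(1)+2, so ring E is aromatic (thiophene).
Ring F is fully conjugated (every ring atom contributes a p orbital); 3 ring double bonds give 6 π electrons. 6 = 4(1)+2, so ring F is aromatic (pyridine).
Ring G has only sp³ atoms, so it is not fully conjugated — not aromatic (piperidine).
Aromatic: A, B, C, D, E, F. Total: 6.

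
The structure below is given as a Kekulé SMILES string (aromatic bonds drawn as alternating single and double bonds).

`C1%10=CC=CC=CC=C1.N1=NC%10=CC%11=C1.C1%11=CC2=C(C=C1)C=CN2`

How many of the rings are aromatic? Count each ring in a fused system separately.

3

The SMILES encodes an eight-membered carbon ring with four alternating C=C double bonds; a six-membered ring with two adjacent nitrogens and three alternating double bonds; a six-membered carbon ring with three alternating C=C double bonds, fused to a five-membered ring containing one N–H nitrogen and two C=C double bonds.
The 8-membered ring has only sp² ring atoms; a planar conformation would have a fully conjugated π system of 8 electrons. But 8 = 4(2), which is 4n not 4n+2, so it is not aromatic (cyclooctatetraene) — cyclooctatetraene distorts into a non-planar tub to avoid antiaromaticity.
The 6-membered ring with two nitrogens (1,2) is planar and fully conjugated; 3 ring double bonds give 6 π electrons. That satisfies 4n+2 with n=1, so it is aromatic (pyridazine).
The fused 6/5-membered bicyclic (with one N–H) is a single π system with 9 sp² atoms and 10 π electrons from ring double bonds plus a heteroatom lone pair. 10 = 4(2)+2, so the system is aromatic and both rings count as aromatic (indole).
3 of the 4 rings are aromatic. Total: 3.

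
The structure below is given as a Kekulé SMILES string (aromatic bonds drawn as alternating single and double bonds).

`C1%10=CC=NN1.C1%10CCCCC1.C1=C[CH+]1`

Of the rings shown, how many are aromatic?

2

The SMILES encodes a five-membered ring with two adjacent nitrogens (one bearing H, one in a double bond) and two double bonds; a six-membered saturated carbon ring; a three-membered all-carbon ring bearing a positive charge on one carbon, with one C=C double bond.
The 5-membered ring with two adjacent nitrogens (one N–H, one =N–) is fully conjugated (every ring atom contributes a p orbital); 2 ring double bonds (4 π electrons) plus a heteroatom lone pair (2) give 6 π electrons. Since 6 = 4n+2 (n=1), it is aromatic (pyrazole).
The 6-membered ring has only sp³ atoms, so it is not fully conjugated — not aromatic (cyclohexane).
The 3-membered ring is fully conjugated (every ring atom contributes a p orbital); 1 ring double bond (2 π electrons) plus the carbocation's empty p orbital (0, but keeps the ring conjugated) give 2 π electrons. Since 2 = 4n+2 (n=0), it is aromatic (cyclopropenyl cation).
2 of the 3 rings are aromatic. Total: 2.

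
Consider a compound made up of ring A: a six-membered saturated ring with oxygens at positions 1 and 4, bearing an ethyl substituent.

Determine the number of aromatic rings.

Ring A has only sp³ atoms, so it is not fully conjugated — not aromatic (1,4-dioxane).

0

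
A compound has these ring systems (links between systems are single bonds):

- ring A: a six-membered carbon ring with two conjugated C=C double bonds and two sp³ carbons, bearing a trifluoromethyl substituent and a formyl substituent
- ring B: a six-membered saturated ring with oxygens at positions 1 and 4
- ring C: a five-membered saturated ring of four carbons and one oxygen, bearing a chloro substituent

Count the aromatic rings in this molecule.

0

Ring A has two sp³ carbons, so it is not fully conjugated — not aromatic (1,3-cyclohexadiene).
Ring B has only sp³ atoms, so it is not fully conjugated — not aromatic (1,4-dioxane).
Ring C has only sp³ atoms, so it is not fully conjugated — not aromatic (tetrahydrofuran).
No ring is aromatic. Total: 0.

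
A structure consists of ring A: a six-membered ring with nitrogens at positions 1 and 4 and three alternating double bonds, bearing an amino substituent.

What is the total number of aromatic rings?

1

Ring A has a continuous p-orbital overlap around the ring; 3 ring double bonds give 6 π electrons. Since 6 = 4n+2 (n=1), ring A is aromatic (pyrazine).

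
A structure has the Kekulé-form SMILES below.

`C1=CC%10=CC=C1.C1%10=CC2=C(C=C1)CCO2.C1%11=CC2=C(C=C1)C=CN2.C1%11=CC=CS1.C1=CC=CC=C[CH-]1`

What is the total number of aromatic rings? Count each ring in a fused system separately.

5

The SMILES encodes a six-membered carbon ring with three alternating C=C double bonds; a six-membered carbon ring with three alternating C=C double bonds, fused to a five-membered ring containing one oxygen and two sp³ carbons; a six-membered carbon ring with three alternating C=C double bonds, fused to a five-membered ring containing one N–H nitrogen and two C=C double bonds; a five-membered ring of four carbons and one sulfur, with two C=C double bonds; a seven-membered all-carbon ring bearing a negative charge on one carbon, with three C=C double bonds.
The 6-membered ring has a continuous p-orbital overlap around the ring; 3 ring double bonds give 6 π electrons. That satisfies 4n+2 with n=1, so it is aromatic (benzene).
The second 6-membered ring is planar and fully conjugated; 3 ring double bonds give 6 π electrons. That satisfies 4n+2 with n=1, so it is aromatic (benzene ring).
The 5-membered ring with one oxygen has two sp³ carbons, so it is not fully conjugated — not aromatic (oxolane ring).
The fused 6/5-membered bicyclic (with one N–H) is a single π system with 9 sp² atoms and 10 π electrons from ring double bonds plus a heteroatom lone pair. 10 = 4(2)+2, so the system is aromatic and both rings count as aromatic (indole).
The 5-membered ring with one sulfur is planar and fully conjugated; 2 ring double bonds (4 π electrons) plus a heteroatom lone pair (2) give 6 π electrons. That satisfies 4n+2 with n=1, so it is aromatic (thiophene).
The 7-membered ring has only sp² ring atoms; a planar conformation would have a fully conjugated π system of 8 electrons. But 8 = 4(2), which is 4n not 4n+2, so it is not aromatic (cycloheptatrienyl anion).
5 of the 7 rings are aromatic. Total: 5.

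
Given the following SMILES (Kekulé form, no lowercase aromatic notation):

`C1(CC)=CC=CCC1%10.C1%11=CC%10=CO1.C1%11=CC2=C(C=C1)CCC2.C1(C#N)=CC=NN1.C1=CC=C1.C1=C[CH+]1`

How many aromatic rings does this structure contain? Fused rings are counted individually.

4

The SMILES encodes a six-membered carbon ring with two conjugated C=C double bonds and two sp³ carbons; a five-membered ring of four carbons and one oxygen, with two C=C double bonds; a six-membered carbon ring with three alternating C=C double bonds, fused to a saturated five-membered carbon ring; a five-membered ring with two adjacent nitrogens (one bearing H, one in a double bond) and two double bonds; a four-membered carbon ring with two alternating C=C double bonds; a three-membered all-carbon ring bearing a positive charge on one carbon, with one C=C double bond.
The 6-membered ring has two sp³ carbons, so it is not fully conjugated — not aromatic (1,3-cyclohexadiene).
The 5-membered ring with one oxygen is fully conjugated (every ring atom contributes a p orbital); 2 ring double bonds (4 π electrons) plus a heteroatom lone pair (2) give 6 π electrons. Since 6 = 4n+2 (n=1), it is aromatic (furan).
The second 6-membered ring is planar and fully conjugated; 3 ring double bonds give 6 π electrons. Since 6 = 4n+2 (n=1), it is aromatic (benzene ring).
The 5-membered ring has three sp³ carbons, so it is not fully conjugated — not aromatic (cyclopentane ring).
The 5-membered ring with two adjacent nitrogens (one N–H, one =N–) has a continuous p-orbital overlap around the ring; 2 ring double bonds (4 π electrons) plus a heteroatom lone pair (2) give 6 π electrons. 6 = 4(1)+2, so it is aromatic (pyrazole).
The 4-membered ring has only sp² ring atoms; a planar conformation would have a fully conjugated π system of 4 electrons. But 4 = 4(1), which is 4n not 4n+2, so it is not aromatic (cyclobutadiene) — cyclobutadiene is antiaromatic and distorts to a rectangle.
The 3-membered ring is fully conjugated (every ring atom contributes a p orbital); 1 ring double bond (2 π electrons) plus the carbocation's empty p orbital (0, but keeps the ring conjugated) give 2 π electrons. Since 2 = 4n+2 (n=0), it is aromatic (cyclopropenyl cation).
4 of the 7 rings are aromatic. Total: 4.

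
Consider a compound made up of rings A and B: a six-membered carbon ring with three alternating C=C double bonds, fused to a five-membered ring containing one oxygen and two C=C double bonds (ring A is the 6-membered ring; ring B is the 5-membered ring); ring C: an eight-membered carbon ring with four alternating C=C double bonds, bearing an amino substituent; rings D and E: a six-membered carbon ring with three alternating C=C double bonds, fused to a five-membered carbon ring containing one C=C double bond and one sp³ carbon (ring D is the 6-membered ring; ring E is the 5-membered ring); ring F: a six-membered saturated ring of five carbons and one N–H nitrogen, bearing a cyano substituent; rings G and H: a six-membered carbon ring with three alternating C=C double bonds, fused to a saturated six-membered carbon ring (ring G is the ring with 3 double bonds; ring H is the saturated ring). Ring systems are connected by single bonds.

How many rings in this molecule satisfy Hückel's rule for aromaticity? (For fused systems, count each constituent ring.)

Rings A and B form a fused bicyclic system (with one oxygen) with 9 sp² atoms and 10 π electrons from ring double bonds plus a heteroatom lone pair. 10 = 4(2)+2, so the system is aromatic and both rings count as aromatic (benzofuran).
Ring C has only sp² ring atoms; a planar conformation would have a fully conjugated π system of 8 electrons. But 8 = 4(2), which is 4n not 4n+2, so ring C is not aromatic (cyclooctatetraene) — cyclooctatetraene distorts into a non-planar tub to avoid antiaromaticity.
Ring D is fully conjugated (every ring atom contributes a p orbital); 3 ring double bonds give 6 π electrons. Since 6 = 4n+2 (n=1), ring D is aromatic (benzene ring).
Ring E has one sp³ carbon, so it is not fully conjugated — not aromatic (cyclopentene ring).
Ring F has only sp³ atoms, so it is not fully conjugated — not aromatic (piperidine).
Ring G is fully conjugated (every ring atom contributes a p orbital); 3 ring double bonds give 6 π electrons. Since 6 = 4n+2 (n=1), ring G is aromatic (benzene ring).
Ring H has four sp³ carbons, so it is not fully conjugated — not aromatic (cyclohexane ring).
Aromatic: A, B, D, G. Total: 4.

4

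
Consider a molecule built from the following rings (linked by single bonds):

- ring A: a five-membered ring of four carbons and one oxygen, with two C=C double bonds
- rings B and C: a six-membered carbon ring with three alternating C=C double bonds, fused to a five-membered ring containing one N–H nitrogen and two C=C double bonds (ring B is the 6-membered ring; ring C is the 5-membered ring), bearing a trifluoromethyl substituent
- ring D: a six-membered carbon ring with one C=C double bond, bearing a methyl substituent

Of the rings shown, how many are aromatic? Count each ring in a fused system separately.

3

Ring A has a continuous p-orbital overlap around the ring; 2 ring double bonds (4 π electrons) plus a heteroatom lone pair (2) give 6 π electrons. Since 6 = 4n+2 (n=1), ring A is aromatic (furan).
Rings B and C form a fused bicyclic system (with one N–H) with 9 sp² atoms and 10 π electrons from ring double bonds plus a heteroatom lone pair. 10 = 4(2)+2, so the system is aromatic and both rings count as aromatic (indole).
Ring D has four sp³ carbons, so it is not fully conjugated — not aromatic (cyclohexene).
Aromatic: A, B, C. Total: 3.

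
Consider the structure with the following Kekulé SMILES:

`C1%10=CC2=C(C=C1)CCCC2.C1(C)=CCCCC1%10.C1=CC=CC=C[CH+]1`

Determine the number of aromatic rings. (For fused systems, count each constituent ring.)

The SMILES encodes a six-membered carbon ring with three alternating C=C double bonds, fused to a saturated six-membered carbon ring; a six-membered carbon ring with one C=C double bond; a seven-membered all-carbon ring bearing a positive charge on one carbon, with three C=C double bonds.
The 6-membered ring is fully conjugated (every ring atom contributes a p orbital); 3 ring double bonds give 6 π electrons. 6 = 4(1)+2, so it is aromatic (benzene ring).
The second 6-membered ring has four sp³ carbons, so it is not fully conjugated — not aromatic (cyclohexane ring).
The third 6-membered ring has four sp³ carbons, so it is not fully conjugated — not aromatic (cyclohexene).
The 7-membered ring is fully conjugated (every ring atom contributes a p orbital); 3 ring double bonds (6 π electrons) plus the carbocation's empty p orbital (0, but keeps the ring conjugated) give 6 π electrons. That satisfies 4n+2 with n=1, so it is aromatic (tropylium cation).
2 of the 4 rings are aromatic. Total: 2.

2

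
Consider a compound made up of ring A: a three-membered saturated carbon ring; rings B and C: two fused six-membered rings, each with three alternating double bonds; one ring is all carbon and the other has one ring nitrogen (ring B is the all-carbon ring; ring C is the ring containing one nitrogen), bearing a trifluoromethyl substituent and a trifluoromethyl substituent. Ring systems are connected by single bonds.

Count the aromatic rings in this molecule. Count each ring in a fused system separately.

2

Ring A has only sp³ atoms, so it is not fully conjugated — not aromatic (cyclopropane).
Rings B and C form a fused bicyclic system (with one nitrogen) with 10 sp² atoms and 10 π electrons from ring double bonds. 10 = 4(2)+2, so the system is aromatic and both rings count as aromatic (quinoline).
Aromatic: B, C. Total: 2.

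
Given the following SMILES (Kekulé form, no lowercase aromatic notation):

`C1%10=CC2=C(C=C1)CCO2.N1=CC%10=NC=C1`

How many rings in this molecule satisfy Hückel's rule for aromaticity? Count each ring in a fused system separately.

The SMILES encodes a six-membered carbon ring with three alternating C=C double bonds, fused to a five-membered ring containing one oxygen and two sp³ carbons; a six-membered ring with nitrogens at positions 1 and 4 and three alternating double bonds.
The 6-membered ring is planar and fully conjugated; 3 ring double bonds give 6 π electrons. Since 6 = 4n+2 (n=1), it is aromatic (benzene ring).
The 5-membered ring with one oxygen has two sp³ carbons, so it is not fully conjugated — not aromatic (oxolane ring).
The 6-membered ring with two nitrogens (1,4) is planar and fully conjugated; 3 ring double bonds give 6 π electrons. 6 = 4(1)+2, so it is aromatic (pyrazine).
2 of the 3 rings are aromatic. Total: 2.

2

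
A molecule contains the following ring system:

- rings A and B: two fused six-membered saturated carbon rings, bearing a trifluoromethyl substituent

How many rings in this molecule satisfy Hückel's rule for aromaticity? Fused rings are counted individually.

0

Ring A has only sp³ atoms, so it is not fully conjugated — not aromatic (cyclohexane ring).
Ring B has only sp³ atoms, so it is not fully conjugated — not aromatic (cyclohexane ring).
No ring is aromatic. Total: 0.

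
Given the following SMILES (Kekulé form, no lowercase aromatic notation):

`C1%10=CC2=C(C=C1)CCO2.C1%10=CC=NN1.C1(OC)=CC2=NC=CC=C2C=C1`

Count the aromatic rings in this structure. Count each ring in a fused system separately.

4

The SMILES encodes a six-membered carbon ring with three alternating C=C double bonds, fused to a five-membered ring containing one oxygen and two sp³ carbons; a five-membered ring with two adjacent nitrogens (one bearing H, one in a double bond) and two double bonds; two fused six-membered rings, each with three alternating double bonds; one ring is all carbon and the other has one ring nitrogen.
The 6-membered ring has a continuous p-orbital overlap around the ring; 3 ring double bonds give 6 π electrons. 6 = 4(1)+2, so it is aromatic (benzene ring).
The 5-membered ring with one oxygen has two sp³ carbons, so it is not fully conjugated — not aromatic (oxolane ring).
The 5-membered ring with two adjacent nitrogens (one N–H, one =N–) has a continuous p-orbital overlap around the ring; 2 ring double bonds (4 π electrons) plus a heteroatom lone pair (2) give 6 π electrons. 6 = 4(1)+2, so it is aromatic (pyrazole).
The fused 6/6-membered bicyclic (with one nitrogen) is a single π system with 10 sp² atoms and 10 π electrons from ring double bonds. 10 = 4(2)+2, so the system is aromatic and both rings count as aromatic (quinoline).
4 of the 5 rings are aromatic. Total: 4.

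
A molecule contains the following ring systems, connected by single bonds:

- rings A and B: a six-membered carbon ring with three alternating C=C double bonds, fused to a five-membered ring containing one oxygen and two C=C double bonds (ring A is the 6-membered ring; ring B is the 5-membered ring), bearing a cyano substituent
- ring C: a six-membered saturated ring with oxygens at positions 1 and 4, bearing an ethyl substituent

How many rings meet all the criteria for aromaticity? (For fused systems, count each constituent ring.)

2

Rings A and B form a fused bicyclic system (with one oxygen) with 9 sp² atoms and 10 π electrons from ring double bonds plus a heteroatom lone pair. 10 = 4(2)+2, so the system is aromatic and both rings count as aromatic (benzofuran).
Ring C has only sp³ atoms, so it is not fully conjugated — not aromatic (1,4-dioxane).
Aromatic: A, B. Total: 2.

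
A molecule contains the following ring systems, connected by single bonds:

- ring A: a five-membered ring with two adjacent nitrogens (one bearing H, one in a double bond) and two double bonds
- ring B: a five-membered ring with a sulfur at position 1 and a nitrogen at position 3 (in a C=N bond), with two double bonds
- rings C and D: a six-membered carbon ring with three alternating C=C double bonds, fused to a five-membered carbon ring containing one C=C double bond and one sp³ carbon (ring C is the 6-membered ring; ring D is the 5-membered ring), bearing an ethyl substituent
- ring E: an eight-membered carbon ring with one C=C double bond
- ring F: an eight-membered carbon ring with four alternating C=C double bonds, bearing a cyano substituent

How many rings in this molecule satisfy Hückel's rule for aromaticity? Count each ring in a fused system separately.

3

Ring A is planar and fully conjugated; 2 ring double bonds (4 π electrons) plus a heteroatom lone pair (2) give 6 π electrons. That satisfies 4n+2 with n=1, so ring A is aromatic (pyrazole).
Ring B has a continuous p-orbital overlap around the ring; 2 ring double bonds (4 π electrons) plus a heteroatom lone pair (2) give 6 π electrons. That satisfies 4n+2 with n=1, so ring B is aromatic (thiazole).
Ring C has a continuous p-orbital overlap around the ring; 3 ring double bonds give 6 π electrons. That satisfies 4n+2 with n=1, so ring C is aromatic (benzene ring).
Ring D has one sp³ carbon, so it is not fully conjugated — not aromatic (cyclopentene ring).
Ring E has six sp³ carbons, so it is not fully conjugated — not aromatic (cyclooctene).
Ring F has only sp² ring atoms; a planar conformation would have a fully conjugated π system of 8 electrons. But 8 = 4(2), which is 4n not 4n+2, so ring F is not aromatic (cyclooctatetraene) — cyclooctatetraene distorts into a non-planar tub to avoid antiaromaticity.
Aromatic: A, B, C. Total: 3.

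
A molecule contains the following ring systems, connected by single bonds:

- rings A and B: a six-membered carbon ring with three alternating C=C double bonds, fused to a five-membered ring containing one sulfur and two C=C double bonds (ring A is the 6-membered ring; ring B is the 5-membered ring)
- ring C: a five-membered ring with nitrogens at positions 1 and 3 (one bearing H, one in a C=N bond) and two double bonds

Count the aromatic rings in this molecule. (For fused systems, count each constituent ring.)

3

Rings A and B form a fused bicyclic system (with one sulfur) with 9 sp² atoms and 10 π electrons from ring double bonds plus a heteroatom lone pair. 10 = 4(2)+2, so the system is aromatic and both rings count as aromatic (benzothiophene).
Ring C is planar and fully conjugated; 2 ring double bonds (4 π electrons) plus a heteroatom lone pair (2) give 6 π electrons. Since 6 = 4n+2 (n=1), ring C is aromatic (imidazole).
Aromatic: A, B, C. Total: 3.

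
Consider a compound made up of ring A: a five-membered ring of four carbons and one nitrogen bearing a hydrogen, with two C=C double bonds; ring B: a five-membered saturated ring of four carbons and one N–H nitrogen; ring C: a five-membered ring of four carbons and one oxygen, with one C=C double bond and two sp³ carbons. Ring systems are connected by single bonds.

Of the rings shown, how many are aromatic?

Ring A is fully conjugated (every ring atom contributes a p orbital); 2 ring double bonds (4 π electrons) plus a heteroatom lone pair (2) give 6 π electrons. 6 = 4(1)+2, so ring A is aromatic (pyrrole).
Ring B has only sp³ atoms, so it is not fully conjugated — not aromatic (pyrrolidine).
Ring C has two sp³ carbons, so it is not fully conjugated — not aromatic (2,3-dihydrofuran).
Aromatic: A. Total: 1.

1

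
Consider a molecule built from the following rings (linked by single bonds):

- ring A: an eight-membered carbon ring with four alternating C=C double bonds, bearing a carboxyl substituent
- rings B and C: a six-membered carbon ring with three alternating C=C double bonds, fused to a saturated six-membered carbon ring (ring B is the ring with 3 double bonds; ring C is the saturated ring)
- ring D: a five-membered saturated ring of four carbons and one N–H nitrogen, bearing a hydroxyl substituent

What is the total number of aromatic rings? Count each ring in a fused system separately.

1

Ring A has only sp² ring atoms; a planar conformation would have a fully conjugated π system of 8 electrons. But 8 = 4(2), which is 4n not 4n+2, so ring A is not aromatic (cyclooctatetraene) — cyclooctatetraene distorts into a non-planar tub to avoid antiaromaticity.
Ring B is planar and fully conjugated; 3 ring double bonds give 6 π electrons. 6 = 4(1)+2, so ring B is aromatic (benzene ring).
Ring C has four sp³ carbons, so it is not fully conjugated — not aromatic (cyclohexane ring).
Ring D has only sp³ atoms, so it is not fully conjugated — not aromatic (pyrrolidine).
Aromatic: B. Total: 1.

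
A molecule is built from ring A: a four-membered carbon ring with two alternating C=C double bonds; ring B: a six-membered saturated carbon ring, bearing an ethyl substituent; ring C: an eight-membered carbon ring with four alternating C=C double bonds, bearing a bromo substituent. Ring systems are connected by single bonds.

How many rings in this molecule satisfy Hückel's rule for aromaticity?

Ring A has only sp² ring atoms; a planar conformation would have a fully conjugated π system of 4 electrons. But 4 = 4(1), which is 4n not 4n+2, so ring A is not aromatic (cyclobutadiene) — cyclobutadiene is antiaromatic and distorts to a rectangle.
Ring B has only sp³ atoms, so it is not fully conjugated — not aromatic (cyclohexane).
Ring C has only sp² ring atoms; a planar conformation would have a fully conjugated π system of 8 electrons. But 8 = 4(2), which is 4n not 4n+2, so ring C is not aromatic (cyclooctatetraene) — cyclooctatetraene distorts into a non-planar tub to avoid antiaromaticity.
No ring is aromatic. Total: 0.

0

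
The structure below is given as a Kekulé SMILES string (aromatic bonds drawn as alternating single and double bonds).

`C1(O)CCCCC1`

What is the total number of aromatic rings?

0

The SMILES encodes a six-membered saturated carbon ring.
The 6-membered ring has only sp³ atoms, so it is not fully conjugated — not aromatic (cyclohexane).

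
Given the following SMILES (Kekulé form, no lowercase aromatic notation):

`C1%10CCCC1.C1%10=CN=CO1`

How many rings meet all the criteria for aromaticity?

1

The SMILES encodes a five-membered saturated carbon ring; a five-membered ring with an oxygen at position 1 and a nitrogen at position 3 (in a C=N bond), with two double bonds.
The 5-membered ring has only sp³ atoms, so it is not fully conjugated — not aromatic (cyclopentane).
The 5-membered ring with one oxygen and one =N– is planar and fully conjugated; 2 ring double bonds (4 π electrons) plus a heteroatom lone pair (2) give 6 π electrons. 6 = 4(1)+2, so it is aromatic (oxazole).
1 of the 2 rings is aromatic. Total: 1.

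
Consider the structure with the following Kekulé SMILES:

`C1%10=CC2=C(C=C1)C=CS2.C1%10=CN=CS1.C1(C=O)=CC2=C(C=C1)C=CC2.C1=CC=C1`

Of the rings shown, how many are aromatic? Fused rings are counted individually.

4

The SMILES encodes a six-membered carbon ring with three alternating C=C double bonds, fused to a five-membered ring containing one sulfur and two C=C double bonds; a five-membered ring with a sulfur at position 1 and a nitrogen at position 3 (in a C=N bond), with two double bonds; a six-membered carbon ring with three alternating C=C double bonds, fused to a five-membered carbon ring containing one C=C double bond and one sp³ carbon; a four-membered carbon ring with two alternating C=C double bonds.
The fused 6/5-membered bicyclic (with one sulfur) is a single π system with 9 sp² atoms and 10 π electrons from ring double bonds plus a heteroatom lone pair. 10 = 4(2)+2, so the system is aromatic and both rings count as aromatic (benzothiophene).
The 5-membered ring with one sulfur and one =N– has a continuous p-orbital overlap around the ring; 2 ring double bonds (4 π electrons) plus a heteroatom lone pair (2) give 6 π electrons. That satisfies 4n+2 with n=1, so it is aromatic (thiazole).
The 6-membered ring has a continuous p-orbital overlap around the ring; 3 ring double bonds give 6 π electrons. Since 6 = 4n+2 (n=1), it is aromatic (benzene ring).
The 5-membered ring has one sp³ carbon, so it is not fully conjugated — not aromatic (cyclopentene ring).
The 4-membered ring has only sp² ring atoms; a planar conformation would have a fully conjugated π system of 4 electrons. But 4 = 4(1), which is 4n not 4n+2, so it is not aromatic (cyclobutadiene) — cyclobutadiene is antiaromatic and distorts to a rectangle.
4 of the 6 rings are aromatic. Total: 4.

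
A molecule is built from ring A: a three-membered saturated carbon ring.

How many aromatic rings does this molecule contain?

0

Ring A has only sp³ atoms, so it is not fully conjugated — not aromatic (cyclopropane).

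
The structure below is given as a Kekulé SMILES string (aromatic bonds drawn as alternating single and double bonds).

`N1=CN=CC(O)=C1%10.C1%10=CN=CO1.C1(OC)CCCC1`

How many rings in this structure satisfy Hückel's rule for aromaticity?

The SMILES encodes a six-membered ring with nitrogens at positions 1 and 3 and three alternating double bonds; a five-membered ring with an oxygen at position 1 and a nitrogen at position 3 (in a C=N bond), with two double bonds; a five-membered saturated carbon ring.
The 6-membered ring with two nitrogens (1,3) is planar and fully conjugated; 3 ring double bonds give 6 π electrons. Since 6 = 4n+2 (n=1), it is aromatic (pyrimidine).
The 5-membered ring with one oxygen and one =N– is fully conjugated (every ring atom contributes a p orbital); 2 ring double bonds (4 π electrons) plus a heteroatom lone pair (2) give 6 π electrons. 6 = 4(1)+2, so it is aromatic (oxazole).
The 5-membered ring has only sp³ atoms, so it is not fully conjugated — not aromatic (cyclopentane).
2 of the 3 rings are aromatic. Total: 2.

2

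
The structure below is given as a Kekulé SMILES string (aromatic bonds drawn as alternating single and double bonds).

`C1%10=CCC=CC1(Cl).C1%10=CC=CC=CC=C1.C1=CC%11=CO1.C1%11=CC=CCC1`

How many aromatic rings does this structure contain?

The SMILES encodes a six-membered carbon ring with two isolated C=C double bonds and two sp³ carbons; an eight-membered carbon ring with four alternating C=C double bonds; a five-membered ring of four carbons and one oxygen, with two C=C double bonds; a six-membered carbon ring with two conjugated C=C double bonds and two sp³ carbons.
The 6-membered ring has two sp³ carbons, so it is not fully conjugated — not aromatic (1,4-cyclohexadiene).
The 8-membered ring has only sp² ring atoms; a planar conformation would have a fully conjugated π system of 8 electrons. But 8 = 4(2), which is 4n not 4n+2, so it is not aromatic (cyclooctatetraene) — cyclooctatetraene distorts into a non-planar tub to avoid antiaromaticity.
The 5-membered ring with one oxygen is fully conjugated (every ring atom contributes a p orbital); 2 ring double bonds (4 π electrons) plus a heteroatom lone pair (2) give 6 π electrons. Since 6 = 4n+2 (n=1), it is aromatic (furan).
The second 6-membered ring has two sp³ carbons, so it is not fully conjugated — not aromatic (1,3-cyclohexadiene).
1 of the 4 rings is aromatic. Total: 1.

1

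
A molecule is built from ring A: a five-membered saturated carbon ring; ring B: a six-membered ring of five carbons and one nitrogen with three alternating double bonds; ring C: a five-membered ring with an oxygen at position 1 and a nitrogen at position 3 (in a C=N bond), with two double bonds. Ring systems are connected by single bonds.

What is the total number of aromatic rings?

Ring A has only sp³ atoms, so it is not fully conjugated — not aromatic (cyclopentane).
Ring B has a continuous p-orbital overlap around the ring; 3 ring double bonds give 6 π electrons. Since 6 = 4n+2 (n=1), ring B is aromatic (pyridine).
Ring C has a continuous p-orbital overlap around the ring; 2 ring double bonds (4 π electrons) plus a heteroatom lone pair (2) give 6 π electrons. Since 6 = 4n+2 (n=1), ring C is aromatic (oxazole).
Aromatic: B, C. Total: 2.

2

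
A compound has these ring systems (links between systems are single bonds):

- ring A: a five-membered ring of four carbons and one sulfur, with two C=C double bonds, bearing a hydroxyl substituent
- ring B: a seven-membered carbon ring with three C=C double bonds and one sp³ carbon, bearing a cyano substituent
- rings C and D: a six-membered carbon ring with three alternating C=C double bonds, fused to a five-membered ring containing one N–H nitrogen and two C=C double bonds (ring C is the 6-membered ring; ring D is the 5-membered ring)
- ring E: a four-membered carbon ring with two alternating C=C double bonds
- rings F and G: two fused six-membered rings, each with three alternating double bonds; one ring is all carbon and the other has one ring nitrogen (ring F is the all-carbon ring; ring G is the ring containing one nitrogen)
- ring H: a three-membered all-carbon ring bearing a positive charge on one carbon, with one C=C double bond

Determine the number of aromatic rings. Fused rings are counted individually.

6

Ring A has a continuous p-orbital overlap around the ring; 2 ring double bonds (4 π electrons) plus a heteroatom lone pair (2) give 6 π electrons. 6 = 4(1)+2, so ring A is aromatic (thiophene).
Ring B has one sp³ carbon, so it is not fully conjugated — not aromatic (cycloheptatriene).
Rings C and D form a fused bicyclic system (with one N–H) with 9 sp² atoms and 10 π electrons from ring double bonds plus a heteroatom lone pair. 10 = 4(2)+2, so the system is aromatic and both rings count as aromatic (indole).
Ring E has only sp² ring atoms; a planar conformation would have a fully conjugated π system of 4 electrons. But 4 = 4(1), which is 4n not 4n+2, so ring E is not aromatic (cyclobutadiene) — cyclobutadiene is antiaromatic and distorts to a rectangle.
Rings F and G form a fused bicyclic system (with one nitrogen) with 10 sp² atoms and 10 π electrons from ring double bonds. 10 = 4(2)+2, so the system is aromatic and both rings count as aromatic (quinoline).
Ring H has a continuous p-orbital overlap around the ring; 1 ring double bond (2 π electrons) plus the carbocation's empty p orbital (0, but keeps the ring conjugated) give 2 π electrons. 2 = 4(0)+2, so ring H is aromatic (cyclopropenyl cation).
Aromatic: A, C, D, F, G, H. Total: 6.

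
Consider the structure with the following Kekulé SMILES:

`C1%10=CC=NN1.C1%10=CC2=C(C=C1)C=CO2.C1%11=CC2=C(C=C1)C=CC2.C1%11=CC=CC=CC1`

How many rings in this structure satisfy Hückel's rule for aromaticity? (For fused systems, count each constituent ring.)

The SMILES encodes a five-membered ring with two adjacent nitrogens (one bearing H, one in a double bond) and two double bonds; a six-membered carbon ring with three alternating C=C double bonds, fused to a five-membered ring containing one oxygen and two C=C double bonds; a six-membered carbon ring with three alternating C=C double bonds, fused to a five-membered carbon ring containing one C=C double bond and one sp³ carbon; a seven-membered carbon ring with three C=C double bonds and one sp³ carbon.
The 5-membered ring with two adjacent nitrogens (one N–H, one =N–) is planar and fully conjugated; 2 ring double bonds (4 π electrons) plus a heteroatom lone pair (2) give 6 π electrons. Since 6 = 4n+2 (n=1), it is aromatic (pyrazole).
The fused 6/5-membered bicyclic (with one oxygen) is a single π system with 9 sp² atoms and 10 π electrons from ring double bonds plus a heteroatom lone pair. 10 = 4(2)+2, so the system is aromatic and both rings count as aromatic (benzofuran).
The 6-membered ring is planar and fully conjugated; 3 ring double bonds give 6 π electrons. 6 = 4(1)+2, so it is aromatic (benzene ring).
The 5-membered ring has one sp³ carbon, so it is not fully conjugated — not aromatic (cyclopentene ring).
The 7-membered ring has one sp³ carbon, so it is not fully conjugated — not aromatic (cycloheptatriene).
4 of the 6 rings are aromatic. Total: 4.

4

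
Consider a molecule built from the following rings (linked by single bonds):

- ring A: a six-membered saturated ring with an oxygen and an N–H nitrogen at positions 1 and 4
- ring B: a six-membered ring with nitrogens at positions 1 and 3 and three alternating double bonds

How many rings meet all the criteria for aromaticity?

1

Ring A has only sp³ atoms, so it is not fully conjugated — not aromatic (morpholine).
Ring B is fully conjugated (every ring atom contributes a p orbital); 3 ring double bonds give 6 π electrons. 6 = 4(1)+2, so ring B is aromatic (pyrimidine).
Aromatic: B. Total: 1.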